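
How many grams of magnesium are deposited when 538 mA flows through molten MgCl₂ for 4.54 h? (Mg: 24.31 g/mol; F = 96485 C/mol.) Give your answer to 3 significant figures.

Q = 0.538 A × 16344 s = 8793 C
n(e⁻) = 8793 / 96485 = 0.09113 mol
Mg²⁺ + 2e⁻ → Mg, so n(Mg) = 0.09113 / 2 = 0.04557 mol
m = 0.04557 × 24.31 = 1.11 g

1.11 g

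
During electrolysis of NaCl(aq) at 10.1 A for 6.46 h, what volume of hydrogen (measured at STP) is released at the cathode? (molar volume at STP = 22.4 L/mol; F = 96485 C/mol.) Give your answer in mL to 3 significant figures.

Q = It = 10.1 × 23256 = 2.349×10^5 C
n(e⁻) = Q/F = 2.349×10^5/96485 = 2.435 mol
2H⁺ + 2e⁻ → H₂, so n(H₂) = 2.435 / 2 = 1.218 mol
V = 1.218 × 22.4 = 27.28 L
= 27300 mL

27300 mL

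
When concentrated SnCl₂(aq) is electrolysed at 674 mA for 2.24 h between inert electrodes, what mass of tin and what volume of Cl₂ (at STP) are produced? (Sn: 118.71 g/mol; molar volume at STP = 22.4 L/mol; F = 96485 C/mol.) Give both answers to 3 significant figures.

3.34 g Sn; 0.631 L Cl₂

Q = 0.674 × 8064 = 5435 C; n(e⁻) = 5435 / 96485 = 0.05633 mol
Cathode: Sn²⁺ + 2e⁻ → Sn → n(Sn) = 0.05633/2 = 0.02817 mol → 3.34 g
Anode: 2Cl⁻ → Cl₂ + 2e⁻ → n(Cl₂) = 0.05633/2 = 0.02817 mol → 0.631 L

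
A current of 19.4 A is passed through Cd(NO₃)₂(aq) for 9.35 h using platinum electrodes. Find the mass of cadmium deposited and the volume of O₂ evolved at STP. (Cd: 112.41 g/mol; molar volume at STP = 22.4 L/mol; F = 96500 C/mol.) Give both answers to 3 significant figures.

Q = 19.4 × 33660 = 6.530×10^5 C; n(e⁻) = 6.530×10^5 / 96500 = 6.767 mol
Cathode: Cd²⁺ + 2e⁻ → Cd → n(Cd) = 6.767/2 = 3.384 mol → 380 g
Anode: 2H₂O → O₂ + 4H⁺ + 4e⁻ → n(O₂) = 6.767/4 = 1.692 mol → 37.9 L

380 g Cd; 37.9 L O₂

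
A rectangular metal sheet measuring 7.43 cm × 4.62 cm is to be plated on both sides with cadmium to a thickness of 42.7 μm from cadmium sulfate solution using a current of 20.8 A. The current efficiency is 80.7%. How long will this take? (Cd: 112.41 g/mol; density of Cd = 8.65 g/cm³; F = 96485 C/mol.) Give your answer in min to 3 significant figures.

4.32 min

Plated area = 2 × 7.43 × 4.62 = 68.65 cm²
Volume = 68.65 × 42.7×10⁻⁴ cm = 0.2931 cm³
m(Cd) = 0.2931 × 8.65 = 2.535 g
n(Cd) = 2.535 / 112.41 = 0.02255 mol; n(e⁻) = 2 × 0.02255 = 0.04510 mol
Q = 0.04510 × 96485 / 0.807 = 5392 C
t = 5392 / 20.8 = 259.2 s = 4.32 min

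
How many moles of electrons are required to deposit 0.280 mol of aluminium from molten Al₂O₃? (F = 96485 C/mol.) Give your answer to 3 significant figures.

Al³⁺ + 3e⁻ → Al, so n(e⁻) = 3 × 0.280 = 0.8400 mol

0.840 mol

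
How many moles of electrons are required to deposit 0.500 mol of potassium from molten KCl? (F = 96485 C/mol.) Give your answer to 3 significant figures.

K⁺ + e⁻ → K, so n(e⁻) = 1 × 0.500 = 0.5000 mol

0.500 mol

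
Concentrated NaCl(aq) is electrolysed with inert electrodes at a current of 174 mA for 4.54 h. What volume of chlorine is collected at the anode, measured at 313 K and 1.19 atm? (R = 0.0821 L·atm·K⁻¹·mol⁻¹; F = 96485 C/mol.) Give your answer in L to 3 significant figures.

0.318 L

Q = It = 0.174 × 16344 = 2844 C
n(e⁻) = Q/F = 2844/96485 = 0.02948 mol
2Cl⁻ → Cl₂ + 2e⁻, so n(Cl₂) = 0.02948 / 2 = 0.01474 mol
V = nRT/P = 0.01474 × 0.0821 × 313 / 1.19 = 0.3183 L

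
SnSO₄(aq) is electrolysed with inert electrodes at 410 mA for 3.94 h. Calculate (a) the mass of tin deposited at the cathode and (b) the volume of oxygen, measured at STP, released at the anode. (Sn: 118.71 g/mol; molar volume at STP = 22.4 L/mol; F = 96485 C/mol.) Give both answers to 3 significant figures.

Q = 0.410 × 14184 = 5815 C; n(e⁻) = 5815 / 96485 = 0.06027 mol
Cathode: Sn²⁺ + 2e⁻ → Sn → n(Sn) = 0.06027/2 = 0.03014 mol → 3.58 g
Anode: 2H₂O → O₂ + 4H⁺ + 4e⁻ → n(O₂) = 0.06027/4 = 0.01507 mol → 0.338 L

3.58 g Sn; 0.338 L O₂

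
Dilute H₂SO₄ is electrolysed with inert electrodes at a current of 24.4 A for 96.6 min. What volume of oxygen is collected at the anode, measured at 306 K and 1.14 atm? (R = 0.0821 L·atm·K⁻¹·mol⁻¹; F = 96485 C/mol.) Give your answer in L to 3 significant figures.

Q = It = 24.4 × 5796 = 1.414×10^5 C
n(e⁻) = 1.414×10^5 / 96485 = 1.466 mol
2H₂O → O₂ + 4H⁺ + 4e⁻, so n(O₂) = 1.466 / 4 = 0.3665 mol
V = nRT/P = 0.3665 × 0.0821 × 306 / 1.14 = 8.077 L

8.08 L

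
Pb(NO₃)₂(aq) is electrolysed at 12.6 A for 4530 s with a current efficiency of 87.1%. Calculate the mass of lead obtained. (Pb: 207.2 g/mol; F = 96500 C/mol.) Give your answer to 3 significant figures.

Q = 12.6 × 4530 = 57080 C
n(e⁻) = 57080 / 96500 = 0.5915 mol
Pb²⁺ + 2e⁻ → Pb, so theoretical m(Pb) = 0.2958 × 207.2 = 61.29 g
Actual mass = 87.1% × 61.29 = 53.4 g

53.4 g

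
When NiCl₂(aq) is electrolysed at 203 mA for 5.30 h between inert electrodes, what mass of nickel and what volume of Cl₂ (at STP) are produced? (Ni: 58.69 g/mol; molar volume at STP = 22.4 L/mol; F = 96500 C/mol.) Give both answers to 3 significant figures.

Q = 0.203 × 19080 = 3873 C; n(e⁻) = 3873 / 96500 = 0.04013 mol
Cathode: Ni²⁺ + 2e⁻ → Ni → n(Ni) = 0.04013/2 = 0.02007 mol → 1.18 g
Anode: 2Cl⁻ → Cl₂ + 2e⁻ → n(Cl₂) = 0.04013/2 = 0.02007 mol → 0.450 L

1.18 g Ni; 0.450 L Cl₂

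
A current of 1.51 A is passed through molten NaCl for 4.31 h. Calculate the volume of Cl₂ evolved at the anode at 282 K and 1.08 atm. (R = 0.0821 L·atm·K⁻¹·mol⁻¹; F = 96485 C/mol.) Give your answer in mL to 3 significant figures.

Q = 1.51 A × 15516 s = 23430 C
n(e⁻) = 23430 / 96485 = 0.2428 mol
2Cl⁻ → Cl₂ + 2e⁻, so n(Cl₂) = 0.2428 / 2 = 0.1214 mol
V = nRT/P = 0.1214 × 0.0821 × 282 / 1.08 = 2.602 L
= 2600 mL

2600 mL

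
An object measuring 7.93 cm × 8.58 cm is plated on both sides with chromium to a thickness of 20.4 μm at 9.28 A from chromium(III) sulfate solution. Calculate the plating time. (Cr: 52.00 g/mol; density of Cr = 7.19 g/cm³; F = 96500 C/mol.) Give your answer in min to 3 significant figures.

20.0 min

Plated area = 2 × 7.93 × 8.58 = 136.1 cm²
Volume = 136.1 × 20.4×10⁻⁴ cm = 0.2776 cm³
m(Cr) = 0.2776 × 7.19 = 1.996 g
n(Cr) = 1.996 / 52.00 = 0.03838 mol; n(e⁻) = 3 × 0.03838 = 0.1151 mol
Q = 0.1151 × 96500 = 11110 C
t = 11110 / 9.28 = 1197 s = 20.0 min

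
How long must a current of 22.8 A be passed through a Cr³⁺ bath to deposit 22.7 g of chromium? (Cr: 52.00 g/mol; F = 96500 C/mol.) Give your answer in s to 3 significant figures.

n(Cr) = 22.7 / 52.00 = 0.4365 mol
Cr³⁺ + 3e⁻ → Cr, so n(e⁻) = 3 × 0.4365 = 1.310 mol
Q = 1.310 × 96500 = 1.264×10^5 C
t = Q / I = 1.264×10^5 / 22.8 = 5544 s

5540 s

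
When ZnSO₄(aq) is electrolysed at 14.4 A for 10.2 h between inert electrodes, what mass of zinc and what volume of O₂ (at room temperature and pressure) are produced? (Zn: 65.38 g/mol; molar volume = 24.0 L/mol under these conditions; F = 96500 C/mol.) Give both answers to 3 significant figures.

179 g Zn; 32.9 L O₂

Q = 14.4 × 36720 = 5.288×10^5 C; n(e⁻) = 5.288×10^5 / 96500 = 5.480 mol
Cathode: Zn²⁺ + 2e⁻ → Zn → n(Zn) = 5.480/2 = 2.740 mol → 179 g
Anode: 2H₂O → O₂ + 4H⁺ + 4e⁻ → n(O₂) = 5.480/4 = 1.370 mol → 32.9 L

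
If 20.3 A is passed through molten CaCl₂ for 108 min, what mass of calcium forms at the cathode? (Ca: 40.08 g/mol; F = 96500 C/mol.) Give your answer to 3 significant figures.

Q = 20.3 A × 6480 s = 1.315×10^5 C
Moles of electrons = 1.315×10^5 / 96500 = 1.363 mol
Ca²⁺ + 2e⁻ → Ca, so n(Ca) = 1.363 / 2 = 0.6815 mol
m = 0.6815 × 40.08 = 27.3 g

27.3 g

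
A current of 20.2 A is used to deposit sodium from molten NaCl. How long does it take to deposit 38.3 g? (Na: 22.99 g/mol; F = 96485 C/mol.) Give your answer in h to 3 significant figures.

2.21 h

n(Na) = 38.3 / 22.99 = 1.666 mol
Na⁺ + e⁻ → Na, so n(e⁻) = 1.666 mol
Q = 1.666 × 96485 = 1.607×10^5 C
t = Q / I = 1.607×10^5 / 20.2 = 7955 s = 2.21 h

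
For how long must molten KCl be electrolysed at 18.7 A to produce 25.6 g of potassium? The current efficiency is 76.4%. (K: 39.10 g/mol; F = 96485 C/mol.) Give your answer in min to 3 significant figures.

n(K) = 25.6 / 39.10 = 0.6547 mol
K⁺ + e⁻ → K, so n(e⁻) = 0.6547 mol
Q = 0.6547 × 96485 / 0.764 = 82680 C
t = Q / I = 82680 / 18.7 = 4421 s = 73.7 min

73.7 min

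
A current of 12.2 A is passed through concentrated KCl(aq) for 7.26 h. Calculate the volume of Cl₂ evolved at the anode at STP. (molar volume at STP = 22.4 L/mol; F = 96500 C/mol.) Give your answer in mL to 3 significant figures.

Charge passed = 12.2 × 26136 = 3.189×10^5 C
n(e⁻) = Q/F = 3.189×10^5/96500 = 3.305 mol
2Cl⁻ → Cl₂ + 2e⁻, so n(Cl₂) = 3.305 / 2 = 1.653 mol
V = 1.653 × 22.4 = 37.03 L
= 37000 mL

37000 mL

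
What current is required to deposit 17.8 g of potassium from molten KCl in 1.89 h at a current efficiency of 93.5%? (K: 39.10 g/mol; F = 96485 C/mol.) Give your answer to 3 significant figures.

n(K) = 17.8 / 39.10 = 0.4552 mol
K⁺ + e⁻ → K, so n(e⁻) = 0.4552 mol
Q = 0.4552 × 96485 / 0.935 = 46970 C
I = Q / t = 46970 / 6804 s = 6.90 A

6.90 A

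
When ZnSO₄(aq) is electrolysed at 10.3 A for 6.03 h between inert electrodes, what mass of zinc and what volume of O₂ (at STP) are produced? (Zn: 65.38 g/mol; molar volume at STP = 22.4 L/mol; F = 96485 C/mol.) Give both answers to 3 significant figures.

75.8 g Zn; 13.0 L O₂

Q = 10.3 × 21708 = 2.236×10^5 C; n(e⁻) = 2.236×10^5 / 96485 = 2.317 mol
Cathode: Zn²⁺ + 2e⁻ → Zn → n(Zn) = 2.317/2 = 1.159 mol → 75.8 g
Anode: 2H₂O → O₂ + 4H⁺ + 4e⁻ → n(O₂) = 2.317/4 = 0.5793 mol → 13.0 L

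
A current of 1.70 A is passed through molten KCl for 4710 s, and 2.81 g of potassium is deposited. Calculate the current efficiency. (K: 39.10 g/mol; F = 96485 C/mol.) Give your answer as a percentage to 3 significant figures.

86.6%

Q = 1.70 × 4710 = 8007 C
n(e⁻) = 8007 / 96485 = 0.08299 mol
K⁺ + e⁻ → K, so theoretical n(K) = 0.08299 mol → 3.245 g
Efficiency = 2.81 / 3.245 = 0.8659 = 86.6%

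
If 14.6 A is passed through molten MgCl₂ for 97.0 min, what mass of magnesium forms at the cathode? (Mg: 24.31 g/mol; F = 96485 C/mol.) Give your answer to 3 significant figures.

Q = It = 14.6 × 5820 = 84970 C
Moles of electrons = 84970 / 96485 = 0.8807 mol
Mg²⁺ + 2e⁻ → Mg, so n(Mg) = 0.8807 / 2 = 0.4404 mol
m = 0.4404 × 24.31 = 10.7 g

10.7 g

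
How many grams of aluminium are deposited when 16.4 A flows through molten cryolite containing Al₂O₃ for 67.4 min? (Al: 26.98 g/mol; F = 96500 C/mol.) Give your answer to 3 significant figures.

6.18 g

Q = It = 16.4 × 4044 = 66320 C
n(e⁻) = Q/F = 66320/96500 = 0.6873 mol
Al³⁺ + 3e⁻ → Al, so n(Al) = 0.6873 / 3 = 0.2291 mol
m = 0.2291 × 26.98 = 6.18 g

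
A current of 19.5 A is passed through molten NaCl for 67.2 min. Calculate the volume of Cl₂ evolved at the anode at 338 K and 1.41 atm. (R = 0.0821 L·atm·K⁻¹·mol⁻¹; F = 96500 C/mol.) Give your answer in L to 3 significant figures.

Charge passed = 19.5 × 4032 = 78620 C
n(e⁻) = 78620 / 96500 = 0.8147 mol
2Cl⁻ → Cl₂ + 2e⁻, so n(Cl₂) = 0.8147 / 2 = 0.4074 mol
V = nRT/P = 0.4074 × 0.0821 × 338 / 1.41 = 8.018 L

8.02 L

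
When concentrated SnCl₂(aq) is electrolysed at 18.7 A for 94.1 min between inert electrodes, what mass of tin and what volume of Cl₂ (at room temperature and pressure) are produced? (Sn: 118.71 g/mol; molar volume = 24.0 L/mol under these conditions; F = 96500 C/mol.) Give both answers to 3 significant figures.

64.9 g Sn; 13.1 L Cl₂

Q = 18.7 × 5646 = 1.056×10^5 C; n(e⁻) = 1.056×10^5 / 96500 = 1.094 mol
Cathode: Sn²⁺ + 2e⁻ → Sn → n(Sn) = 1.094/2 = 0.5470 mol → 64.9 g
Anode: 2Cl⁻ → Cl₂ + 2e⁻ → n(Cl₂) = 1.094/2 = 0.5470 mol → 13.1 L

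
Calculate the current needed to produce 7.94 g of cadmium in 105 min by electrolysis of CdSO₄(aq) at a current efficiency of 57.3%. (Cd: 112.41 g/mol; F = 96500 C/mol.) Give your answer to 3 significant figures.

n(Cd) = 7.94 / 112.41 = 0.07063 mol
Cd²⁺ + 2e⁻ → Cd, so n(e⁻) = 2 × 0.07063 = 0.1413 mol
Q = 0.1413 × 96500 / 0.573 = 23800 C
I = Q / t = 23800 / 6300 s = 3.78 A

3.78 A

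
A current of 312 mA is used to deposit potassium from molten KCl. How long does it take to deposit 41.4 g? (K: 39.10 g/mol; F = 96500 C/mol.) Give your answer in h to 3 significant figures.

91.0 h

n(K) = 41.4 / 39.10 = 1.059 mol
K⁺ + e⁻ → K, so n(e⁻) = 1.059 mol
Q = 1.059 × 96500 = 1.022×10^5 C
t = Q / I = 1.022×10^5 / 0.312 = 3.276×10^5 s = 91.0 h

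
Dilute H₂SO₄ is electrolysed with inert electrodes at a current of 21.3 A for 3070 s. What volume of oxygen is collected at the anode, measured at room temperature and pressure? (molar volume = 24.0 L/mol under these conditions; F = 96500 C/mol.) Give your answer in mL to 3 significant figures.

4070 mL

Q = It = 21.3 × 3070 = 65390 C
Moles of electrons = 65390 / 96500 = 0.6776 mol
2H₂O → O₂ + 4H⁺ + 4e⁻, so n(O₂) = 0.6776 / 4 = 0.1694 mol
V = 0.1694 × 24.0 = 4.066 L
= 4070 mL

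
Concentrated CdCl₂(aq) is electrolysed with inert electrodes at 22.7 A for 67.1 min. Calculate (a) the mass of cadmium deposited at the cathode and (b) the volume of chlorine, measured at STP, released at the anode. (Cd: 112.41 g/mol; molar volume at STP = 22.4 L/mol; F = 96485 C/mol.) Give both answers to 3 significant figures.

53.2 g Cd; 10.6 L Cl₂

Q = 22.7 × 4026 = 91390 C; n(e⁻) = 91390 / 96485 = 0.9472 mol
Cathode: Cd²⁺ + 2e⁻ → Cd → n(Cd) = 0.9472/2 = 0.4736 mol → 53.2 g
Anode: 2Cl⁻ → Cl₂ + 2e⁻ → n(Cl₂) = 0.9472/2 = 0.4736 mol → 10.6 L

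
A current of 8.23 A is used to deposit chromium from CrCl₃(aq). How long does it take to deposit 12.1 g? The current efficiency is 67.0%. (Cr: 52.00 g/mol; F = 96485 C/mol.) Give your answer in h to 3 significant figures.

n(Cr) = 12.1 / 52.00 = 0.2327 mol
Cr³⁺ + 3e⁻ → Cr, so n(e⁻) = 3 × 0.2327 = 0.6981 mol
Q = 0.6981 × 96485 / 0.670 = 1.005×10^5 C
t = Q / I = 1.005×10^5 / 8.23 = 12210 s = 3.39 h

3.39 h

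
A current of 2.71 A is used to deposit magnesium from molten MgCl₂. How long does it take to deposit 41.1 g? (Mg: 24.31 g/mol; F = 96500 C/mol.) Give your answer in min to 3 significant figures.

n(Mg) = 41.1 / 24.31 = 1.691 mol
Mg²⁺ + 2e⁻ → Mg, so n(e⁻) = 2 × 1.691 = 3.382 mol
Q = 3.382 × 96500 = 3.264×10^5 C
t = Q / I = 3.264×10^5 / 2.71 = 1.204×10^5 s = 2010 min

2010 min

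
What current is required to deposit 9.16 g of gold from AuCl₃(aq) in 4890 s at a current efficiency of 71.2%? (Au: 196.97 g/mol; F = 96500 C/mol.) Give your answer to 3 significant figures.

n(Au) = 9.16 / 196.97 = 0.04650 mol
Au³⁺ + 3e⁻ → Au, so n(e⁻) = 3 × 0.04650 = 0.1395 mol
Q = 0.1395 × 96500 / 0.712 = 18910 C
I = Q / t = 18910 / 4890 s = 3.87 A

3.87 A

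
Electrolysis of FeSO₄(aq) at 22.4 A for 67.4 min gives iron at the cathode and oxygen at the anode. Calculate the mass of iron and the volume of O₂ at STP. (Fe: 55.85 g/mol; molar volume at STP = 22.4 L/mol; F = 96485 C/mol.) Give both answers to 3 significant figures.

Q = 22.4 × 4044 = 90590 C; n(e⁻) = 90590 / 96485 = 0.9389 mol
Cathode: Fe²⁺ + 2e⁻ → Fe → n(Fe) = 0.9389/2 = 0.4695 mol → 26.2 g
Anode: 2H₂O → O₂ + 4H⁺ + 4e⁻ → n(O₂) = 0.9389/4 = 0.2347 mol → 5.26 L

26.2 g Fe; 5.26 L O₂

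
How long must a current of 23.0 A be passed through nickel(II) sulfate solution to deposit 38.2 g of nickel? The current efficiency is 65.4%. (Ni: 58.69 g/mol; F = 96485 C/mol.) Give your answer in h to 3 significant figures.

n(Ni) = 38.2 / 58.69 = 0.6509 mol
Ni²⁺ + 2e⁻ → Ni, so n(e⁻) = 2 × 0.6509 = 1.302 mol
Q = 1.302 × 96485 / 0.654 = 1.921×10^5 C
t = Q / I = 1.921×10^5 / 23.0 = 8352 s = 2.32 h

2.32 h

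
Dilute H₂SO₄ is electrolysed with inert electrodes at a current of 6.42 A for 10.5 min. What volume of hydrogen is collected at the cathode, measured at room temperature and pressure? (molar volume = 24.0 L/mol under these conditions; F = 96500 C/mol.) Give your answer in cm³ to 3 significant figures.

Q = It = 6.42 × 630 = 4045 C
Moles of electrons = 4045 / 96500 = 0.04192 mol
2H⁺ + 2e⁻ → H₂, so n(H₂) = 0.04192 / 2 = 0.02096 mol
V = 0.02096 × 24.0 = 0.5030 L
= 503 cm³

503 cm³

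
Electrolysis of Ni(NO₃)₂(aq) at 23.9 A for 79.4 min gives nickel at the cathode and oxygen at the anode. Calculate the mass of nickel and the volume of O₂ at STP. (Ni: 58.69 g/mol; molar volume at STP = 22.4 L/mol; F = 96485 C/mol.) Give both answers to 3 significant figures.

Q = 23.9 × 4764 = 1.139×10^5 C; n(e⁻) = 1.139×10^5 / 96485 = 1.180 mol
Cathode: Ni²⁺ + 2e⁻ → Ni → n(Ni) = 1.180/2 = 0.5900 mol → 34.6 g
Anode: 2H₂O → O₂ + 4H⁺ + 4e⁻ → n(O₂) = 1.180/4 = 0.2950 mol → 6.61 L

34.6 g Ni; 6.61 L O₂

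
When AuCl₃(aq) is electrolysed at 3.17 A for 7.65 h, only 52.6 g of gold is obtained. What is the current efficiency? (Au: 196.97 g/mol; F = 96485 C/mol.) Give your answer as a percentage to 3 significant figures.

88.5%

Q = 3.17 × 27540 = 87300 C
n(e⁻) = 87300 / 96485 = 0.9048 mol
Au³⁺ + 3e⁻ → Au, so theoretical n(Au) = 0.3016 mol → 59.41 g
Efficiency = 52.6 / 59.41 = 0.8854 = 88.5%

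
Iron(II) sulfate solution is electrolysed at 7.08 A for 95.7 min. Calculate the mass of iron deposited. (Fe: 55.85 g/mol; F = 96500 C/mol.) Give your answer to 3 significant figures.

11.8 g

Q = 7.08 A × 5742 s = 40650 C
n(e⁻) = Q/F = 40650/96500 = 0.4212 mol
Fe²⁺ + 2e⁻ → Fe, so n(Fe) = 0.4212 / 2 = 0.2106 mol
m = 0.2106 × 55.85 = 11.8 g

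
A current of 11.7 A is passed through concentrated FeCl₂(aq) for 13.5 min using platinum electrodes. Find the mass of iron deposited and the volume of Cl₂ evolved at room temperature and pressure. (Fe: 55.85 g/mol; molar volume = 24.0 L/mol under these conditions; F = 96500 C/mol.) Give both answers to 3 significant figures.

Q = 11.7 × 810 = 9477 C; n(e⁻) = 9477 / 96500 = 0.09821 mol
Cathode: Fe²⁺ + 2e⁻ → Fe → n(Fe) = 0.09821/2 = 0.04911 mol → 2.74 g
Anode: 2Cl⁻ → Cl₂ + 2e⁻ → n(Cl₂) = 0.09821/2 = 0.04911 mol → 1.18 L

2.74 g Fe; 1.18 L Cl₂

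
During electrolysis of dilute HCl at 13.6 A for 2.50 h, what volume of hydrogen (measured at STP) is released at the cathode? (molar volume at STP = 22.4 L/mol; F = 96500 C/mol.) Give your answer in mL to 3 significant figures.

Q = It = 13.6 × 9000 = 1.224×10^5 C
Moles of electrons = 1.224×10^5 / 96500 = 1.268 mol
2H⁺ + 2e⁻ → H₂, so n(H₂) = 1.268 / 2 = 0.6340 mol
V = 0.6340 × 22.4 = 14.20 L
= 14200 mL

14200 mL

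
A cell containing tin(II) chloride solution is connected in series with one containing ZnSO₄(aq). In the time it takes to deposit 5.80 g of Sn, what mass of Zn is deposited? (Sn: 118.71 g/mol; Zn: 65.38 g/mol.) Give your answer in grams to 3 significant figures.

n(Sn) = 5.80 / 118.71 = 0.04886 mol
Sn²⁺ + 2e⁻ → Sn, so n(e⁻) = 2 × 0.04886 = 0.09772 mol
The cells are in series, so the same charge (and hence the same n(e⁻) = 0.09772 mol) passes through both.
Zn²⁺ + 2e⁻ → Zn, so n(Zn) = 0.09772 / 2 = 0.04886 mol
m(Zn) = 0.04886 × 65.38 = 3.19 g

3.19 g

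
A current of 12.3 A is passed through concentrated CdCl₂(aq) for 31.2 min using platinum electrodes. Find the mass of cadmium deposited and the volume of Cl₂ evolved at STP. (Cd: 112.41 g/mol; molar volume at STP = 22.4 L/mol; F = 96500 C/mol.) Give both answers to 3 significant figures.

Q = 12.3 × 1872 = 23030 C; n(e⁻) = 23030 / 96500 = 0.2387 mol
Cathode: Cd²⁺ + 2e⁻ → Cd → n(Cd) = 0.2387/2 = 0.1194 mol → 13.4 g
Anode: 2Cl⁻ → Cl₂ + 2e⁻ → n(Cl₂) = 0.2387/2 = 0.1194 mol → 2.67 L

13.4 g Cd; 2.67 L Cl₂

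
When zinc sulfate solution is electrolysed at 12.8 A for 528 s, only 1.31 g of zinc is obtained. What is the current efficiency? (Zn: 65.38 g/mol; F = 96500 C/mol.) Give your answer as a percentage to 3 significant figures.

57.2%

Q = 12.8 × 528 = 6758 C
n(e⁻) = 6758 / 96500 = 0.07003 mol
Zn²⁺ + 2e⁻ → Zn, so theoretical n(Zn) = 0.03502 mol → 2.290 g
Efficiency = 1.31 / 2.290 = 0.5721 = 57.2%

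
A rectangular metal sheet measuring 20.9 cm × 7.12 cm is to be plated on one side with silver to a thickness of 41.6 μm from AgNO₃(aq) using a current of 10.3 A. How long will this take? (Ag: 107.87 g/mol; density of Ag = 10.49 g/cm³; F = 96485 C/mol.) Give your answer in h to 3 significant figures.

Plated area = 20.9 × 7.12 = 148.8 cm²
Volume = 148.8 × 41.6×10⁻⁴ cm = 0.6190 cm³
m(Ag) = 0.6190 × 10.49 = 6.493 g
n(Ag) = 6.493 / 107.87 = 0.06019 mol; n(e⁻) = 0.06019 mol
Q = 0.06019 × 96485 = 5807 C
t = 5807 / 10.3 = 563.8 s = 0.157 h

0.157 h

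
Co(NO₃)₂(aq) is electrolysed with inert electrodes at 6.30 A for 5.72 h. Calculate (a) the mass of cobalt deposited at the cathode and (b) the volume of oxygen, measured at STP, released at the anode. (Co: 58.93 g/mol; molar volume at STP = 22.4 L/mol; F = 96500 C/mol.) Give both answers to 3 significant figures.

39.6 g Co; 7.53 L O₂

Q = 6.30 × 20592 = 1.297×10^5 C; n(e⁻) = 1.297×10^5 / 96500 = 1.344 mol
Cathode: Co²⁺ + 2e⁻ → Co → n(Co) = 1.344/2 = 0.6720 mol → 39.6 g
Anode: 2H₂O → O₂ + 4H⁺ + 4e⁻ → n(O₂) = 1.344/4 = 0.3360 mol → 7.53 L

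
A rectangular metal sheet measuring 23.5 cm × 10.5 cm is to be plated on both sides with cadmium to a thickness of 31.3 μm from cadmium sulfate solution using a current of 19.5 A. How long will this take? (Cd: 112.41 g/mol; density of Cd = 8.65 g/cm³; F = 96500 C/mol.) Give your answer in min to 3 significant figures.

Plated area = 2 × 23.5 × 10.5 = 493.5 cm²
Volume = 493.5 × 31.3×10⁻⁴ cm = 1.545 cm³
m(Cd) = 1.545 × 8.65 = 13.36 g
n(Cd) = 13.36 / 112.41 = 0.1189 mol; n(e⁻) = 2 × 0.1189 = 0.2378 mol
Q = 0.2378 × 96500 = 22950 C
t = 22950 / 19.5 = 1177 s = 19.6 min

19.6 min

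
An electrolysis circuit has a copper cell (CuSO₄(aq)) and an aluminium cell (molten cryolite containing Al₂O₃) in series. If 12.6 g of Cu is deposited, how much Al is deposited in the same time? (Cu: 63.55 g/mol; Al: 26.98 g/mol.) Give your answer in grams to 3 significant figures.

3.57 g

n(Cu) = 12.6 / 63.55 = 0.1983 mol
Cu²⁺ + 2e⁻ → Cu, so n(e⁻) = 2 × 0.1983 = 0.3966 mol
Same current for the same time ⇒ same n(e⁻) = 0.3966 mol in both cells.
Al³⁺ + 3e⁻ → Al, so n(Al) = 0.3966 / 3 = 0.1322 mol
m(Al) = 0.1322 × 26.98 = 3.57 g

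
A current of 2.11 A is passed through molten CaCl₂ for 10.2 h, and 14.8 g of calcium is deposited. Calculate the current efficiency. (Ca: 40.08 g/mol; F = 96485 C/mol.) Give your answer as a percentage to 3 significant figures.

Q = 2.11 × 36720 = 77480 C
n(e⁻) = 77480 / 96485 = 0.8030 mol
Ca²⁺ + 2e⁻ → Ca, so theoretical n(Ca) = 0.4015 mol → 16.09 g
Efficiency = 14.8 / 16.09 = 0.9198 = 92.0%

92.0%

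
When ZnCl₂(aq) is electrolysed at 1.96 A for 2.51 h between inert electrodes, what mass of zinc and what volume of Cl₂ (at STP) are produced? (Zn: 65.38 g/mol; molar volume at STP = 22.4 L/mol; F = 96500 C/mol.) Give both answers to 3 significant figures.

Q = 1.96 × 9036 = 17710 C; n(e⁻) = 17710 / 96500 = 0.1835 mol
Cathode: Zn²⁺ + 2e⁻ → Zn → n(Zn) = 0.1835/2 = 0.09175 mol → 6.00 g
Anode: 2Cl⁻ → Cl₂ + 2e⁻ → n(Cl₂) = 0.1835/2 = 0.09175 mol → 2.06 L

6.00 g Zn; 2.06 L Cl₂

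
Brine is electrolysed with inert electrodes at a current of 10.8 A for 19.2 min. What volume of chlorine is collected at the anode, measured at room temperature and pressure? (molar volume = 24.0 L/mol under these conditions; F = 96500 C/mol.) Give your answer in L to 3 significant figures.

Q = It = 10.8 × 1152 = 12440 C
n(e⁻) = 12440 / 96500 = 0.1289 mol
2Cl⁻ → Cl₂ + 2e⁻, so n(Cl₂) = 0.1289 / 2 = 0.06445 mol
V = 0.06445 × 24.0 = 1.547 L

1.55 L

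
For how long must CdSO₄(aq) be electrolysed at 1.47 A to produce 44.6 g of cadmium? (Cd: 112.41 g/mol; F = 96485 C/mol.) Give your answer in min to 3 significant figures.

868 min

n(Cd) = 44.6 / 112.41 = 0.3968 mol
Cd²⁺ + 2e⁻ → Cd, so n(e⁻) = 2 × 0.3968 = 0.7936 mol
Q = 0.7936 × 96485 = 76570 C
t = Q / I = 76570 / 1.47 = 52090 s = 868 min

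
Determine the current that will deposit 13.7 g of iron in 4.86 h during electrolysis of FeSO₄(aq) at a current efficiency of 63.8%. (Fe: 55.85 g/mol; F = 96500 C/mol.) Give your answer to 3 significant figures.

n(Fe) = 13.7 / 55.85 = 0.2453 mol
Fe²⁺ + 2e⁻ → Fe, so n(e⁻) = 2 × 0.2453 = 0.4906 mol
Q = 0.4906 × 96500 / 0.638 = 74210 C
I = Q / t = 74210 / 17496 s = 4.24 A

4.24 A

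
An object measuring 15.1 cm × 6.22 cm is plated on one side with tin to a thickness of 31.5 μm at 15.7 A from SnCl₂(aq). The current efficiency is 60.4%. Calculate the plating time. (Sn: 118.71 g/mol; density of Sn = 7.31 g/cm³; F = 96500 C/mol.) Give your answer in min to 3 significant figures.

6.18 min

Plated area = 15.1 × 6.22 = 93.92 cm²
Volume = 93.92 × 31.5×10⁻⁴ cm = 0.2958 cm³
m(Sn) = 0.2958 × 7.31 = 2.162 g
n(Sn) = 2.162 / 118.71 = 0.01821 mol; n(e⁻) = 2 × 0.01821 = 0.03642 mol
Q = 0.03642 × 96500 / 0.604 = 5819 C
t = 5819 / 15.7 = 370.6 s = 6.18 min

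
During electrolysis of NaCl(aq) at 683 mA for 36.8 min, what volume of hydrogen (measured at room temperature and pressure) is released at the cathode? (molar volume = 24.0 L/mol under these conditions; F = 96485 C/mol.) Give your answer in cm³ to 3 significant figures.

Q = 0.683 A × 2208 s = 1508 C
n(e⁻) = 1508 / 96485 = 0.01563 mol
2H⁺ + 2e⁻ → H₂, so n(H₂) = 0.01563 / 2 = 0.007815 mol
V = 0.007815 × 24.0 = 0.1876 L
= 188 cm³

188 cm³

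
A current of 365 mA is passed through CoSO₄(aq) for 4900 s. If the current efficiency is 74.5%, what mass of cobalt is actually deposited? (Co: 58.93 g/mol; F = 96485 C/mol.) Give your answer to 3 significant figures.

0.407 g

Q = 0.365 × 4900 = 1789 C
n(e⁻) = 1789 / 96485 = 0.01854 mol
Co²⁺ + 2e⁻ → Co, so theoretical m(Co) = 0.009270 × 58.93 = 0.5463 g
Actual mass = 74.5% × 0.5463 = 0.407 g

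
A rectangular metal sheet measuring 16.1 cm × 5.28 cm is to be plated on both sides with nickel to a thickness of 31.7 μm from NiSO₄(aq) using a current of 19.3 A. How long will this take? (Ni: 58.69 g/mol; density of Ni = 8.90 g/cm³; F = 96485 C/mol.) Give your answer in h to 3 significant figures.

Plated area = 2 × 16.1 × 5.28 = 170.0 cm²
Volume = 170.0 × 31.7×10⁻⁴ cm = 0.5389 cm³
m(Ni) = 0.5389 × 8.90 = 4.796 g
n(Ni) = 4.796 / 58.69 = 0.08172 mol; n(e⁻) = 2 × 0.08172 = 0.1634 mol
Q = 0.1634 × 96485 = 15770 C
t = 15770 / 19.3 = 817.1 s = 0.227 h

0.227 h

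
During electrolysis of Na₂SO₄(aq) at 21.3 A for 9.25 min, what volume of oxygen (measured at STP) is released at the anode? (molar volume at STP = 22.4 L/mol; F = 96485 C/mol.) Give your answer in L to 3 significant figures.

0.686 L

Q = 21.3 A × 555 s = 11820 C
n(e⁻) = Q/F = 11820/96485 = 0.1225 mol
2H₂O → O₂ + 4H⁺ + 4e⁻, so n(O₂) = 0.1225 / 4 = 0.03063 mol
V = 0.03063 × 22.4 = 0.6861 L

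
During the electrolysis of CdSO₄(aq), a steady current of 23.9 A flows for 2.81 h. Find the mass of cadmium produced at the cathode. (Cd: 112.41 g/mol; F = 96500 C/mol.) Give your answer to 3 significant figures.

141 g

Q = It = 23.9 × 10116 = 2.418×10^5 C
n(e⁻) = Q/F = 2.418×10^5/96500 = 2.506 mol
Cd²⁺ + 2e⁻ → Cd, so n(Cd) = 2.506 / 2 = 1.253 mol
m = 1.253 × 112.41 = 141 g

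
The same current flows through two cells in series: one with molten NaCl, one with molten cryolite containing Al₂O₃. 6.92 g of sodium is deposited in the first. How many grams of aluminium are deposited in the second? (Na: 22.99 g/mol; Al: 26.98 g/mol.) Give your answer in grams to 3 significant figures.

2.71 g

n(Na) = 6.92 / 22.99 = 0.3010 mol
Na⁺ + e⁻ → Na, so n(e⁻) = 0.3010 mol
Since the cells are in series, n(e⁻) in the Al cell is also 0.3010 mol.
Al³⁺ + 3e⁻ → Al, so n(Al) = 0.3010 / 3 = 0.1003 mol
m(Al) = 0.1003 × 26.98 = 2.71 g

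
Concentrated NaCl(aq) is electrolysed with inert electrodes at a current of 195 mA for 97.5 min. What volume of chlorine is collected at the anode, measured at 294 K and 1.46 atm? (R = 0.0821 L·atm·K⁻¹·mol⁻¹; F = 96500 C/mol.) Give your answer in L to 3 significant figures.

0.0977 L

Q = It = 0.195 × 5850 = 1141 C
Moles of electrons = 1141 / 96500 = 0.01182 mol
2Cl⁻ → Cl₂ + 2e⁻, so n(Cl₂) = 0.01182 / 2 = 0.005910 mol
V = nRT/P = 0.005910 × 0.0821 × 294 / 1.46 = 0.09771 L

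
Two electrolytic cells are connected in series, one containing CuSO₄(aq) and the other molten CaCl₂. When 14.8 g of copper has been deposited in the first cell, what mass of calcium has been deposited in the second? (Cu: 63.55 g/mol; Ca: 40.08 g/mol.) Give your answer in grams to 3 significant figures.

9.33 g

n(Cu) = 14.8 / 63.55 = 0.2329 mol
Cu²⁺ + 2e⁻ → Cu, so n(e⁻) = 2 × 0.2329 = 0.4658 mol
Same current for the same time ⇒ same n(e⁻) = 0.4658 mol in both cells.
Ca²⁺ + 2e⁻ → Ca, so n(Ca) = 0.4658 / 2 = 0.2329 mol
m(Ca) = 0.2329 × 40.08 = 9.33 g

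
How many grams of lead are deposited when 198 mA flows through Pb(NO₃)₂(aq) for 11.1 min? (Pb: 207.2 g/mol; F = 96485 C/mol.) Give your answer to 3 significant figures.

Q = It = 0.198 × 666 = 131.9 C
Moles of electrons = 131.9 / 96485 = 0.001367 mol
Pb²⁺ + 2e⁻ → Pb, so n(Pb) = 0.001367 / 2 = 6.835×10^-4 mol
m = 6.835×10^-4 × 207.2 = 0.142 g

0.142 g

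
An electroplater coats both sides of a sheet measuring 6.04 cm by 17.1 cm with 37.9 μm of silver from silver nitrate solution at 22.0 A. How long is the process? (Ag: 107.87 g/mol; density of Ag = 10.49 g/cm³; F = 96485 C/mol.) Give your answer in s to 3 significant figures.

Plated area = 2 × 6.04 × 17.1 = 206.6 cm²
Volume = 206.6 × 37.9×10⁻⁴ cm = 0.7830 cm³
m(Ag) = 0.7830 × 10.49 = 8.214 g
n(Ag) = 8.214 / 107.87 = 0.07615 mol; n(e⁻) = 0.07615 mol
Q = 0.07615 × 96485 = 7347 C
t = 7347 / 22.0 = 334.0 s

334 s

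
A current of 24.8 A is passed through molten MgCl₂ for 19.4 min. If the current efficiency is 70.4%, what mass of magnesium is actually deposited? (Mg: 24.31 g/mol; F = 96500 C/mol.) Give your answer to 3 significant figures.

2.56 g

Q = 24.8 × 1164 = 28870 C
n(e⁻) = 28870 / 96500 = 0.2992 mol
Mg²⁺ + 2e⁻ → Mg, so theoretical m(Mg) = 0.1496 × 24.31 = 3.637 g
Actual mass = 70.4% × 3.637 = 2.56 g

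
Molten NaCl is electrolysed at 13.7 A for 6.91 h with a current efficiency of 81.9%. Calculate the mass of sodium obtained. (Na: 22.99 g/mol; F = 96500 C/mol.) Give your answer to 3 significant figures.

66.5 g

Q = 13.7 × 24876 = 3.408×10^5 C
n(e⁻) = 3.408×10^5 / 96500 = 3.532 mol
Na⁺ + e⁻ → Na, so theoretical m(Na) = 3.532 × 22.99 = 81.20 g
Actual mass = 81.9% × 81.20 = 66.5 g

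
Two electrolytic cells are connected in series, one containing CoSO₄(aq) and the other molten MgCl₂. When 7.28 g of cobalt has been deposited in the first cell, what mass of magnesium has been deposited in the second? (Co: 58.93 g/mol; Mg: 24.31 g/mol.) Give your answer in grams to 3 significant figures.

3.00 g

n(Co) = 7.28 / 58.93 = 0.1235 mol
Co²⁺ + 2e⁻ → Co, so n(e⁻) = 2 × 0.1235 = 0.2470 mol
Since the cells are in series, n(e⁻) in the Mg cell is also 0.2470 mol.
Mg²⁺ + 2e⁻ → Mg, so n(Mg) = 0.2470 / 2 = 0.1235 mol
m(Mg) = 0.1235 × 24.31 = 3.00 g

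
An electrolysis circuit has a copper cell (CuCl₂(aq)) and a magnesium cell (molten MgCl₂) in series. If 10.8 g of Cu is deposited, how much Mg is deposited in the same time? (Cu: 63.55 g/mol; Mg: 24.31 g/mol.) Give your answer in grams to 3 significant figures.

4.13 g

n(Cu) = 10.8 / 63.55 = 0.1699 mol
Cu²⁺ + 2e⁻ → Cu, so n(e⁻) = 2 × 0.1699 = 0.3398 mol
Same current for the same time ⇒ same n(e⁻) = 0.3398 mol in both cells.
Mg²⁺ + 2e⁻ → Mg, so n(Mg) = 0.3398 / 2 = 0.1699 mol
m(Mg) = 0.1699 × 24.31 = 4.13 g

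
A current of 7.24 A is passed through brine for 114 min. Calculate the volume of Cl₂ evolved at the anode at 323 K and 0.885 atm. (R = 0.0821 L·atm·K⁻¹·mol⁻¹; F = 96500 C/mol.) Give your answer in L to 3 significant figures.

7.69 L

Q = 7.24 A × 6840 s = 49520 C
n(e⁻) = Q/F = 49520/96500 = 0.5132 mol
2Cl⁻ → Cl₂ + 2e⁻, so n(Cl₂) = 0.5132 / 2 = 0.2566 mol
V = nRT/P = 0.2566 × 0.0821 × 323 / 0.885 = 7.689 L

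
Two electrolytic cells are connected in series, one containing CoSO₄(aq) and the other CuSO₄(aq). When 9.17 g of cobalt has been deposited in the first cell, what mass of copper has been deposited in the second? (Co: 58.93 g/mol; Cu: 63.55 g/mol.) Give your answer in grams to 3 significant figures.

n(Co) = 9.17 / 58.93 = 0.1556 mol
Co²⁺ + 2e⁻ → Co, so n(e⁻) = 2 × 0.1556 = 0.3112 mol
In series, the same 0.3112 mol of electrons flows through the second cell.
Cu²⁺ + 2e⁻ → Cu, so n(Cu) = 0.3112 / 2 = 0.1556 mol
m(Cu) = 0.1556 × 63.55 = 9.89 g

9.89 g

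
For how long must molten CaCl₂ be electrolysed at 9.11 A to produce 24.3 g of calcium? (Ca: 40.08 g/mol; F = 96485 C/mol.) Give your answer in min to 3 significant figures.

214 min

n(Ca) = 24.3 / 40.08 = 0.6063 mol
Ca²⁺ + 2e⁻ → Ca, so n(e⁻) = 2 × 0.6063 = 1.213 mol
Q = 1.213 × 96485 = 1.170×10^5 C
t = Q / I = 1.170×10^5 / 9.11 = 12840 s = 214 min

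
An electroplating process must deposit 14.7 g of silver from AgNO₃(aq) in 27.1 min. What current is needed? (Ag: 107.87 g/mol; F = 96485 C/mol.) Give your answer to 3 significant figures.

n(Ag) = 14.7 / 107.87 = 0.1363 mol
Ag⁺ + e⁻ → Ag, so n(e⁻) = 0.1363 mol
Q = 0.1363 × 96485 = 13150 C
I = Q / t = 13150 / 1626 s = 8.09 A

8.09 A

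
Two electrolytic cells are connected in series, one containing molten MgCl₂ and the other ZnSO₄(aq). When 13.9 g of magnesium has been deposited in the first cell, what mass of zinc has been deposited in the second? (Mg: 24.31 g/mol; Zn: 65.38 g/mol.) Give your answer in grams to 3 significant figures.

n(Mg) = 13.9 / 24.31 = 0.5718 mol
Mg²⁺ + 2e⁻ → Mg, so n(e⁻) = 2 × 0.5718 = 1.144 mol
Since the cells are in series, n(e⁻) in the Zn cell is also 1.144 mol.
Zn²⁺ + 2e⁻ → Zn, so n(Zn) = 1.144 / 2 = 0.5720 mol
m(Zn) = 0.5720 × 65.38 = 37.4 g

37.4 g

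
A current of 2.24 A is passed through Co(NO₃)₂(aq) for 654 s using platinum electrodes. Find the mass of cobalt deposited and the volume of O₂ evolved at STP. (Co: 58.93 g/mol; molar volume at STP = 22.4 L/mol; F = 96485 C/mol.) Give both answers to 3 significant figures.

Q = 2.24 × 654 = 1465 C; n(e⁻) = 1465 / 96485 = 0.01518 mol
Cathode: Co²⁺ + 2e⁻ → Co → n(Co) = 0.01518/2 = 0.007590 mol → 0.447 g
Anode: 2H₂O → O₂ + 4H⁺ + 4e⁻ → n(O₂) = 0.01518/4 = 0.003795 mol → 0.0850 L

0.447 g Co; 0.0850 L O₂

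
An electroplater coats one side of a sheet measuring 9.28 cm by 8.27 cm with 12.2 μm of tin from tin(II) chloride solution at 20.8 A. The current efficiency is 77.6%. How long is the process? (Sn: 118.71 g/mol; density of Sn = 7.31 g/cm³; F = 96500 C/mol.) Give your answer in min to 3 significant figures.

Plated area = 9.28 × 8.27 = 76.75 cm²
Volume = 76.75 × 12.2×10⁻⁴ cm = 0.09364 cm³
m(Sn) = 0.09364 × 7.31 = 0.6845 g
n(Sn) = 0.6845 / 118.71 = 0.005766 mol; n(e⁻) = 2 × 0.005766 = 0.01153 mol
Q = 0.01153 × 96500 / 0.776 = 1434 C
t = 1434 / 20.8 = 68.94 s = 1.15 min

1.15 min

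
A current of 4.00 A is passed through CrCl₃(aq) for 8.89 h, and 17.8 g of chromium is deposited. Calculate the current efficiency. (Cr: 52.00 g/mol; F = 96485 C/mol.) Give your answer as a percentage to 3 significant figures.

77.4%

Q = 4.00 × 32004 = 1.280×10^5 C
n(e⁻) = 1.280×10^5 / 96485 = 1.327 mol
Cr³⁺ + 3e⁻ → Cr, so theoretical n(Cr) = 0.4423 mol → 23.00 g
Efficiency = 17.8 / 23.00 = 0.7739 = 77.4%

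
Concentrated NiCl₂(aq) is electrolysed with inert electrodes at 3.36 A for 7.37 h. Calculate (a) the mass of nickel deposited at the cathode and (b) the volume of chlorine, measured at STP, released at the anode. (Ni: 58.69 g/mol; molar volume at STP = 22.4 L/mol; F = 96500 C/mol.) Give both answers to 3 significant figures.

27.1 g Ni; 10.3 L Cl₂

Q = 3.36 × 26532 = 89150 C; n(e⁻) = 89150 / 96500 = 0.9238 mol
Cathode: Ni²⁺ + 2e⁻ → Ni → n(Ni) = 0.9238/2 = 0.4619 mol → 27.1 g
Anode: 2Cl⁻ → Cl₂ + 2e⁻ → n(Cl₂) = 0.9238/2 = 0.4619 mol → 10.3 L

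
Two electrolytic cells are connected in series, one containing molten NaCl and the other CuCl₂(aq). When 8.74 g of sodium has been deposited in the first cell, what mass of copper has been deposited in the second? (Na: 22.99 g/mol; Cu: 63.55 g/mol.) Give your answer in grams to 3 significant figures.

12.1 g

n(Na) = 8.74 / 22.99 = 0.3802 mol
Na⁺ + e⁻ → Na, so n(e⁻) = 0.3802 mol
Since the cells are in series, n(e⁻) in the Cu cell is also 0.3802 mol.
Cu²⁺ + 2e⁻ → Cu, so n(Cu) = 0.3802 / 2 = 0.1901 mol
m(Cu) = 0.1901 × 63.55 = 12.1 g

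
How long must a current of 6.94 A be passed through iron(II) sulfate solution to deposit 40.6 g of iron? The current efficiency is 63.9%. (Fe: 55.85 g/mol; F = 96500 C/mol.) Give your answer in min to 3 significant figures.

n(Fe) = 40.6 / 55.85 = 0.7269 mol
Fe²⁺ + 2e⁻ → Fe, so n(e⁻) = 2 × 0.7269 = 1.454 mol
Q = 1.454 × 96500 / 0.639 = 2.196×10^5 C
t = Q / I = 2.196×10^5 / 6.94 = 31640 s = 527 min

527 min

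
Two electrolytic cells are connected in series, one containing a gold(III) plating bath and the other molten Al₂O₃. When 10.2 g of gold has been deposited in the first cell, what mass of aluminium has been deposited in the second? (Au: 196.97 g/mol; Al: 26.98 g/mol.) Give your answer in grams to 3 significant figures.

n(Au) = 10.2 / 196.97 = 0.05178 mol
Au³⁺ + 3e⁻ → Au, so n(e⁻) = 3 × 0.05178 = 0.1553 mol
Since the cells are in series, n(e⁻) in the Al cell is also 0.1553 mol.
Al³⁺ + 3e⁻ → Al, so n(Al) = 0.1553 / 3 = 0.05177 mol
m(Al) = 0.05177 × 26.98 = 1.40 g

1.40 g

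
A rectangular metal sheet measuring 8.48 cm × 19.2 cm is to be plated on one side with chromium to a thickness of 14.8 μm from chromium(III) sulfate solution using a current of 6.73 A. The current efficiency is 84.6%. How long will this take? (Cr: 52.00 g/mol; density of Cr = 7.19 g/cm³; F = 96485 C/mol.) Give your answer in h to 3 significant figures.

0.471 h

Plated area = 8.48 × 19.2 = 162.8 cm²
Volume = 162.8 × 14.8×10⁻⁴ cm = 0.2409 cm³
m(Cr) = 0.2409 × 7.19 = 1.732 g
n(Cr) = 1.732 / 52.00 = 0.03331 mol; n(e⁻) = 3 × 0.03331 = 0.09993 mol
Q = 0.09993 × 96485 / 0.846 = 11400 C
t = 11400 / 6.73 = 1694 s = 0.471 h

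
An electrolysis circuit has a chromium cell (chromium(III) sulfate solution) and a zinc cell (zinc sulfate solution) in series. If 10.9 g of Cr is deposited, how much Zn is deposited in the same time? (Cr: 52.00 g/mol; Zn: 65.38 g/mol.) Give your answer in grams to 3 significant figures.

n(Cr) = 10.9 / 52.00 = 0.2096 mol
Cr³⁺ + 3e⁻ → Cr, so n(e⁻) = 3 × 0.2096 = 0.6288 mol
The cells are in series, so the same charge (and hence the same n(e⁻) = 0.6288 mol) passes through both.
Zn²⁺ + 2e⁻ → Zn, so n(Zn) = 0.6288 / 2 = 0.3144 mol
m(Zn) = 0.3144 × 65.38 = 20.6 g

20.6 g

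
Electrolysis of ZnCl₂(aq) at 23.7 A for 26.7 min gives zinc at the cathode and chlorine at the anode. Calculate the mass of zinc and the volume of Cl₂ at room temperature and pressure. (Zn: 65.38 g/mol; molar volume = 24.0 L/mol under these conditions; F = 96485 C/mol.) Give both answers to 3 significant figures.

Q = 23.7 × 1602 = 37970 C; n(e⁻) = 37970 / 96485 = 0.3935 mol
Cathode: Zn²⁺ + 2e⁻ → Zn → n(Zn) = 0.3935/2 = 0.1968 mol → 12.9 g
Anode: 2Cl⁻ → Cl₂ + 2e⁻ → n(Cl₂) = 0.3935/2 = 0.1968 mol → 4.72 L

12.9 g Zn; 4.72 L Cl₂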